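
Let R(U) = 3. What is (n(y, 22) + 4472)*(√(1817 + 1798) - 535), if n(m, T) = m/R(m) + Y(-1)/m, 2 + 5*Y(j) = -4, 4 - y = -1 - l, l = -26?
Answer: -16721639/7 + 156277*√3615/35 ≈ -2.1203e+6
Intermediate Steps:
y = -21 (y = 4 - (-1 - 1*(-26)) = 4 - (-1 + 26) = 4 - 1*25 = 4 - 25 = -21)
Y(j) = -6/5 (Y(j) = -⅖ + (⅕)*(-4) = -⅖ - ⅘ = -6/5)
n(m, T) = -6/(5*m) + m/3 (n(m, T) = m/3 - 6/(5*m) = -6/(5*m) + m/3)
(n(y, 22) + 4472)*(√(1817 + 1798) - 535) = ((-6/5/(-21) + (⅓)*(-21)) + 4472)*(√(1817 + 1798) - 535) = ((-6/5*(-1/21) - 7) + 4472)*(√3615 - 535) = ((2/35 - 7) + 4472)*(-535 + √3615) = (-243/35 + 4472)*(-535 + √3615) = 156277*(-535 + √3615)/35 = -16721639/7 + 156277*√3615/35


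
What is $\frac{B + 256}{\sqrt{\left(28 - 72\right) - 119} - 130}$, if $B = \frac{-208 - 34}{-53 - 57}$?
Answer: $- \frac{33566}{17063} - \frac{1291 i \sqrt{163}}{85315} \approx -1.9672 - 0.19319 i$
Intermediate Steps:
$B = \frac{11}{5}$ ($B = - \frac{242}{-110} = \left(-242\right) \left(- \frac{1}{110}\right) = \frac{11}{5} \approx 2.2$)
$\frac{B + 256}{\sqrt{\left(28 - 72\right) - 119} - 130} = \frac{\frac{11}{5} + 256}{\sqrt{\left(28 - 72\right) - 119} - 130} = \frac{1291}{5 \left(\sqrt{-44 - 119} - 130\right)} = \frac{1291}{5 \left(\sqrt{-163} - 130\right)} = \frac{1291}{5 \left(i \sqrt{163} - 130\right)} = \frac{1291}{5 \left(-130 + i \sqrt{163}\right)}$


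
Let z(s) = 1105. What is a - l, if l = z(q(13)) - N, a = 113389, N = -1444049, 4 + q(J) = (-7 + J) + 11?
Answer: -1331765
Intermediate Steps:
q(J) = J (q(J) = -4 + ((-7 + J) + 11) = -4 + (4 + J) = J)
l = 1445154 (l = 1105 - 1*(-1444049) = 1105 + 1444049 = 1445154)
a - l = 113389 - 1*1445154 = 113389 - 1445154 = -1331765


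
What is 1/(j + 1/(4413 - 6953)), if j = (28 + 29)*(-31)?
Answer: -2540/4488181 ≈ -0.00056593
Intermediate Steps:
j = -1767 (j = 57*(-31) = -1767)
1/(j + 1/(4413 - 6953)) = 1/(-1767 + 1/(4413 - 6953)) = 1/(-1767 + 1/(-2540)) = 1/(-1767 - 1/2540) = 1/(-4488181/2540) = -2540/4488181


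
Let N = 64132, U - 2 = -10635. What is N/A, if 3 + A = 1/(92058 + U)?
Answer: -2610974050/122137 ≈ -21377.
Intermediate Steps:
U = -10633 (U = 2 - 10635 = -10633)
A = -244274/81425 (A = -3 + 1/(92058 - 10633) = -3 + 1/81425 = -244274/81425 ≈ -3.0000)
N/A = 64132/(-244274/81425) = 64132*(-81425/244274) = -2610974050/122137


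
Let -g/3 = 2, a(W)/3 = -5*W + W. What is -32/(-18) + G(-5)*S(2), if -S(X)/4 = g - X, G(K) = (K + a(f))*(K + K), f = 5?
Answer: 187216/9 ≈ 20802.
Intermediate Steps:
a(W) = -12*W (a(W) = 3*(-5*W + W) = 3*(-4*W) = -12*W)
g = -6 (g = -3*2 = -6)
G(K) = 2*K*(-60 + K) (G(K) = (K - 12*5)*(K + K) = (K - 60)*(2*K) = (-60 + K)*(2*K) = 2*K*(-60 + K))
S(X) = 24 + 4*X (S(X) = -4*(-6 - X) = 24 + 4*X)
-32/(-18) + G(-5)*S(2) = -32/(-18) + (2*(-5)*(-60 - 5))*(24 + 4*2) = -32*(-1/18) + (2*(-5)*(-65))*(24 + 8) = 16/9 + 650*32 = 16/9 + 20800 = 187216/9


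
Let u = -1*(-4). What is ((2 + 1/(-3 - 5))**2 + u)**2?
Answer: 231361/4096 ≈ 56.485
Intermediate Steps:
u = 4
((2 + 1/(-3 - 5))**2 + u)**2 = ((2 + 1/(-3 - 5))**2 + 4)**2 = ((2 + 1/(-8))**2 + 4)**2 = ((2 - 1/8)**2 + 4)**2 = ((15/8)**2 + 4)**2 = (225/64 + 4)**2 = (481/64)**2 = 231361/4096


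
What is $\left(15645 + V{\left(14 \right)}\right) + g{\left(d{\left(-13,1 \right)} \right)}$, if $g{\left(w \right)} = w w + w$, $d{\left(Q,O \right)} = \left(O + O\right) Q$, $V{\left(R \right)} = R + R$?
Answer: $16323$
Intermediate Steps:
$V{\left(R \right)} = 2 R$
$d{\left(Q,O \right)} = 2 O Q$
$g{\left(w \right)} = w + w^{2}$ ($g{\left(w \right)} = w^{2} + w = w + w^{2}$)
$\left(15645 + V{\left(14 \right)}\right) + g{\left(d{\left(-13,1 \right)} \right)} = \left(15645 + 2 \cdot 14\right) + 2 \cdot 1 \left(-13\right) \left(1 + 2 \cdot 1 \left(-13\right)\right) = \left(15645 + 28\right) - 26 \left(1 - 26\right) = 15673 - -650 = 15673 + 650 = 16323$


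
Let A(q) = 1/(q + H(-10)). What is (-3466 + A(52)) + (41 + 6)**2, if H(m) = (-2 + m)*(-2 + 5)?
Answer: -20111/16 ≈ -1256.9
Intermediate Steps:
H(m) = -6 + 3*m (H(m) = (-2 + m)*3 = -6 + 3*m)
A(q) = 1/(-36 + q) (A(q) = 1/(q + (-6 + 3*(-10))) = 1/(q + (-6 - 30)) = 1/(q - 36) = 1/(-36 + q))
(-3466 + A(52)) + (41 + 6)**2 = (-3466 + 1/(-36 + 52)) + (41 + 6)**2 = (-3466 + 1/16) + 47**2 = (-3466 + 1/16) + 2209 = -55455/16 + 2209 = -20111/16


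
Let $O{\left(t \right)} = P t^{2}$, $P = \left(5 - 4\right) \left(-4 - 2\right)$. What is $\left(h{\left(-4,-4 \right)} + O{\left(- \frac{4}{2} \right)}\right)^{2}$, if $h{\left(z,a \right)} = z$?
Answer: $784$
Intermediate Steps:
$P = -6$ ($P = 1 \left(-6\right) = -6$)
$O{\left(t \right)} = - 6 t^{2}$
$\left(h{\left(-4,-4 \right)} + O{\left(- \frac{4}{2} \right)}\right)^{2} = \left(-4 - 6 \left(- \frac{4}{2}\right)^{2}\right)^{2} = \left(-4 - 6 \left(\left(-4\right) \frac{1}{2}\right)^{2}\right)^{2} = \left(-4 - 6 \left(-2\right)^{2}\right)^{2} = \left(-4 - 24\right)^{2} = \left(-28\right)^{2} = 784$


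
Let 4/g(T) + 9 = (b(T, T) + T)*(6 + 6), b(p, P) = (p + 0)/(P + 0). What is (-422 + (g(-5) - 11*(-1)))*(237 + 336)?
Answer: -4475321/19 ≈ -2.3554e+5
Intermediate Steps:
b(p, P) = p/P
g(T) = 4/(3 + 12*T) (g(T) = 4/(-9 + (T/T + T)*(6 + 6)) = 4/(-9 + (1 + T)*12) = 4/(-9 + (12 + 12*T)) = 4/(3 + 12*T))
(-422 + (g(-5) - 11*(-1)))*(237 + 336) = (-422 + (4/(3*(1 + 4*(-5))) - 11*(-1)))*(237 + 336) = (-422 + (4/(3*(1 - 20)) + 11))*573 = (-422 + ((4/3)/(-19) + 11))*573 = (-422 + ((4/3)*(-1/19) + 11))*573 = (-422 + (-4/57 + 11))*573 = (-422 + 623/57)*573 = -23431/57*573 = -4475321/19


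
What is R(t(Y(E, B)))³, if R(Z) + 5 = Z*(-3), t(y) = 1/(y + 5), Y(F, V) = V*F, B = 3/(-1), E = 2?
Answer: -8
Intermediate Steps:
B = -3 (B = 3*(-1) = -3)
Y(F, V) = F*V
t(y) = 1/(5 + y)
R(Z) = -5 - 3*Z (R(Z) = -5 + Z*(-3) = -5 - 3*Z)
R(t(Y(E, B)))³ = (-5 - 3/(5 + 2*(-3)))³ = (-5 - 3/(5 - 6))³ = (-5 - 3/(-1))³ = (-5 - 3*(-1))³ = (-5 + 3)³ = (-2)³ = -8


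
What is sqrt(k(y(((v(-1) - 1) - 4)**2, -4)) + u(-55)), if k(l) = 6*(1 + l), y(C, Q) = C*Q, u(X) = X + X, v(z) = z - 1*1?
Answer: 16*I*sqrt(5) ≈ 35.777*I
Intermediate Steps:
v(z) = -1 + z (v(z) = z - 1 = -1 + z)
u(X) = 2*X
k(l) = 6 + 6*l
sqrt(k(y(((v(-1) - 1) - 4)**2, -4)) + u(-55)) = sqrt((6 + 6*((((-1 - 1) - 1) - 4)**2*(-4))) + 2*(-55)) = sqrt((6 + 6*(((-2 - 1) - 4)**2*(-4))) - 110) = sqrt((6 + 6*((-3 - 4)**2*(-4))) - 110) = sqrt((6 + 6*((-7)**2*(-4))) - 110) = sqrt((6 + 6*(49*(-4))) - 110) = sqrt((6 + 6*(-196)) - 110) = sqrt((6 - 1176) - 110) = sqrt(-1170 - 110) = sqrt(-1280) = 16*I*sqrt(5)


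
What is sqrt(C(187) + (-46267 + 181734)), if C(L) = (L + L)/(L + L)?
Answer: 6*sqrt(3763) ≈ 368.06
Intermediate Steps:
C(L) = 1 (C(L) = (2*L)/((2*L)) = (2*L)*(1/(2*L)) = 1)
sqrt(C(187) + (-46267 + 181734)) = sqrt(1 + (-46267 + 181734)) = sqrt(1 + 135467) = sqrt(135468) = 6*sqrt(3763)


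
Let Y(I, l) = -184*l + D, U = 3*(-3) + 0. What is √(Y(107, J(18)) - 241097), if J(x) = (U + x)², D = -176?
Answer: I*√256177 ≈ 506.14*I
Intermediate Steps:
U = -9 (U = -9 + 0 = -9)
J(x) = (-9 + x)²
Y(I, l) = -176 - 184*l (Y(I, l) = -184*l - 176 = -176 - 184*l)
√(Y(107, J(18)) - 241097) = √((-176 - 184*(-9 + 18)²) - 241097) = √((-176 - 184*9²) - 241097) = √((-176 - 184*81) - 241097) = √((-176 - 14904) - 241097) = √(-15080 - 241097) = √(-256177) = I*√256177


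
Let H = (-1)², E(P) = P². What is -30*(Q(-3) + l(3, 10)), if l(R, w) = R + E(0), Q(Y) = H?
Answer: -120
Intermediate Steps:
H = 1
Q(Y) = 1
l(R, w) = R (l(R, w) = R + 0² = R + 0 = R)
-30*(Q(-3) + l(3, 10)) = -30*(1 + 3) = -30*4 = -120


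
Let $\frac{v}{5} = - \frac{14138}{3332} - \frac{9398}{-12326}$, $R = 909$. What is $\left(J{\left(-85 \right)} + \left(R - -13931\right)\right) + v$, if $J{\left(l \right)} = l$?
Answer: $\frac{151319129725}{10267558} \approx 14738.0$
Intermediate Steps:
$v = - \frac{178688565}{10267558}$ ($v = 5 \left(- \frac{14138}{3332} - \frac{9398}{-12326}\right) = 5 \left(\left(-14138\right) \frac{1}{3332} - - \frac{4699}{6163}\right) = 5 \left(- \frac{7069}{1666} + \frac{4699}{6163}\right) = 5 \left(- \frac{35737713}{10267558}\right) = - \frac{178688565}{10267558} \approx -17.403$)
$\left(J{\left(-85 \right)} + \left(R - -13931\right)\right) + v = \left(-85 + \left(909 - -13931\right)\right) - \frac{178688565}{10267558} = \left(-85 + \left(909 + 13931\right)\right) - \frac{178688565}{10267558} = \left(-85 + 14840\right) - \frac{178688565}{10267558} = 14755 - \frac{178688565}{10267558} = \frac{151319129725}{10267558}$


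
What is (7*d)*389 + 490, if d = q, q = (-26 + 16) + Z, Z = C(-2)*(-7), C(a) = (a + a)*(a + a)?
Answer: -331716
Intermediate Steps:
C(a) = 4*a² (C(a) = (2*a)*(2*a) = 4*a²)
Z = -112 (Z = (4*(-2)²)*(-7) = (4*4)*(-7) = 16*(-7) = -112)
q = -122 (q = (-26 + 16) - 112 = -10 - 112 = -122)
d = -122
(7*d)*389 + 490 = (7*(-122))*389 + 490 = -854*389 + 490 = -332206 + 490 = -331716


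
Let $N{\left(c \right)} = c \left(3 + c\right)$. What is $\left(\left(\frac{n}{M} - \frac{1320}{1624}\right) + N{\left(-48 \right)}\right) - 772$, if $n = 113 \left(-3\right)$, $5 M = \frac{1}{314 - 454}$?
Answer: $\frac{48453499}{203} \approx 2.3869 \cdot 10^{5}$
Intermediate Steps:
$M = - \frac{1}{700}$ ($M = \frac{1}{5 \left(314 - 454\right)} = \frac{1}{5 \left(-140\right)} = \frac{1}{5} \left(- \frac{1}{140}\right) = - \frac{1}{700} \approx -0.0014286$)
$n = -339$
$\left(\left(\frac{n}{M} - \frac{1320}{1624}\right) + N{\left(-48 \right)}\right) - 772 = \left(\left(- \frac{339}{- \frac{1}{700}} - \frac{1320}{1624}\right) - 48 \left(3 - 48\right)\right) - 772 = \left(\left(\left(-339\right) \left(-700\right) - \frac{165}{203}\right) - -2160\right) - 772 = \left(\left(237300 - \frac{165}{203}\right) + 2160\right) - 772 = \left(\frac{48171735}{203} + 2160\right) - 772 = \frac{48610215}{203} - 772 = \frac{48453499}{203}$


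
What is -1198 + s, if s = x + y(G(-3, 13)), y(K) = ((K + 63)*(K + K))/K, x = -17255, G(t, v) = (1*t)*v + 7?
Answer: -18391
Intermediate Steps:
G(t, v) = 7 + t*v (G(t, v) = t*v + 7 = 7 + t*v)
y(K) = 126 + 2*K (y(K) = ((63 + K)*(2*K))/K = (2*K*(63 + K))/K = 126 + 2*K)
s = -17193 (s = -17255 + (126 + 2*(7 - 3*13)) = -17255 + (126 + 2*(7 - 39)) = -17255 + (126 + 2*(-32)) = -17255 + (126 - 64) = -17255 + 62 = -17193)
-1198 + s = -1198 - 17193 = -18391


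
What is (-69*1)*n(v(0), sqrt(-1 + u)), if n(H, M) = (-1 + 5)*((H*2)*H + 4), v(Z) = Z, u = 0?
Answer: -1104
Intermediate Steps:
n(H, M) = 16 + 8*H**2 (n(H, M) = 4*((2*H)*H + 4) = 4*(2*H**2 + 4) = 4*(4 + 2*H**2) = 16 + 8*H**2)
(-69*1)*n(v(0), sqrt(-1 + u)) = (-69*1)*(16 + 8*0**2) = -69*(16 + 8*0) = -69*(16 + 0) = -69*16 = -1104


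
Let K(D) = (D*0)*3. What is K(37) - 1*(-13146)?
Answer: 13146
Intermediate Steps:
K(D) = 0 (K(D) = 0*3 = 0)
K(37) - 1*(-13146) = 0 - 1*(-13146) = 0 + 13146 = 13146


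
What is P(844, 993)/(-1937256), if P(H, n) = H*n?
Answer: -69841/161438 ≈ -0.43262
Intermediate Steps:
P(844, 993)/(-1937256) = (844*993)/(-1937256) = 838092*(-1/1937256) = -69841/161438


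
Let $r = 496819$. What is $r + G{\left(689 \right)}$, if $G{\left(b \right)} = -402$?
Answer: $496417$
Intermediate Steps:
$r + G{\left(689 \right)} = 496819 - 402 = 496417$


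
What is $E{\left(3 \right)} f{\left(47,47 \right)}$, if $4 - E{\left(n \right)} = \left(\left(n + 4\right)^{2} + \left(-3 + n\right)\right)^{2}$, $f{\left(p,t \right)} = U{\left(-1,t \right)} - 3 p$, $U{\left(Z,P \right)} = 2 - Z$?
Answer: $330786$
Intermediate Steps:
$f{\left(p,t \right)} = 3 - 3 p$ ($f{\left(p,t \right)} = \left(2 - -1\right) - 3 p = \left(2 + 1\right) - 3 p = 3 - 3 p$)
$E{\left(n \right)} = 4 - \left(-3 + n + \left(4 + n\right)^{2}\right)^{2}$ ($E{\left(n \right)} = 4 - \left(\left(n + 4\right)^{2} + \left(-3 + n\right)\right)^{2} = 4 - \left(\left(4 + n\right)^{2} + \left(-3 + n\right)\right)^{2} = 4 - \left(-3 + n + \left(4 + n\right)^{2}\right)^{2}$)
$E{\left(3 \right)} f{\left(47,47 \right)} = \left(4 - \left(-3 + 3 + \left(4 + 3\right)^{2}\right)^{2}\right) \left(3 - 141\right) = \left(4 - \left(-3 + 3 + 7^{2}\right)^{2}\right) \left(3 - 141\right) = \left(4 - \left(-3 + 3 + 49\right)^{2}\right) \left(-138\right) = \left(4 - 49^{2}\right) \left(-138\right) = \left(4 - 2401\right) \left(-138\right) = \left(-2397\right) \left(-138\right) = 330786$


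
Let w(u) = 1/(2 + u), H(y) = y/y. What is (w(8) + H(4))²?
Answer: 121/100 ≈ 1.2100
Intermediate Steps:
H(y) = 1
(w(8) + H(4))² = (1/(2 + 8) + 1)² = (1/10 + 1)² = (⅒ + 1)² = (11/10)² = 121/100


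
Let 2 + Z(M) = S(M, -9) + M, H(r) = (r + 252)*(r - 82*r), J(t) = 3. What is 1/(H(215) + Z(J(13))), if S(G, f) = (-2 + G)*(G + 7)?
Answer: -1/8132794 ≈ -1.2296e-7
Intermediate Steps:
S(G, f) = (-2 + G)*(7 + G)
H(r) = -81*r*(252 + r) (H(r) = (252 + r)*(-81*r) = -81*r*(252 + r))
Z(M) = -16 + M² + 6*M (Z(M) = -2 + ((-14 + M² + 5*M) + M) = -2 + (-14 + M² + 6*M) = -16 + M² + 6*M)
1/(H(215) + Z(J(13))) = 1/(-81*215*(252 + 215) + (-16 + 3² + 6*3)) = 1/(-81*215*467 + (-16 + 9 + 18)) = 1/(-8132805 + 11) = 1/(-8132794) = -1/8132794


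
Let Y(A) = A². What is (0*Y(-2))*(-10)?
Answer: 0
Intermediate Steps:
(0*Y(-2))*(-10) = (0*(-2)²)*(-10) = (0*4)*(-10) = 0*(-10) = 0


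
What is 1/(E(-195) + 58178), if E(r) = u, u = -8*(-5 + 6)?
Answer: 1/58170 ≈ 1.7191e-5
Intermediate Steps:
u = -8 (u = -8*1 = -8)
E(r) = -8
1/(E(-195) + 58178) = 1/(-8 + 58178) = 1/58170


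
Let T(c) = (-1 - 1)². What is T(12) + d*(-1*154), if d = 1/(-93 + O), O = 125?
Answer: -13/16 ≈ -0.81250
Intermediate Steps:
d = 1/32 (d = 1/(-93 + 125) = 1/32 ≈ 0.031250)
T(c) = 4 (T(c) = (-2)² = 4)
T(12) + d*(-1*154) = 4 + (-1*154)/32 = 4 + (1/32)*(-154) = 4 - 77/16 = -13/16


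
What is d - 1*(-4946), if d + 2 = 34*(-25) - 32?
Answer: 4062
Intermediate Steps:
d = -884 (d = -2 + (34*(-25) - 32) = -2 + (-850 - 32) = -2 - 882 = -884)
d - 1*(-4946) = -884 - 1*(-4946) = -884 + 4946 = 4062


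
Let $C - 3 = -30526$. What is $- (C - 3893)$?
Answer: $34416$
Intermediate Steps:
$C = -30523$ ($C = 3 - 30526 = -30523$)
$- (C - 3893) = - (-30523 - 3893) = \left(-1\right) \left(-34416\right) = 34416$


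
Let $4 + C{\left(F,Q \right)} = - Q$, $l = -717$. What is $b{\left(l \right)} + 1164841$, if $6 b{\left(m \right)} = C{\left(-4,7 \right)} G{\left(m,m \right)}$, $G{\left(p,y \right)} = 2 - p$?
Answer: $\frac{6981137}{6} \approx 1.1635 \cdot 10^{6}$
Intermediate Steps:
$C{\left(F,Q \right)} = -4 - Q$
$b{\left(m \right)} = - \frac{11}{3} + \frac{11 m}{6}$ ($b{\left(m \right)} = \frac{\left(-4 - 7\right) \left(2 - m\right)}{6} = \frac{\left(-11\right) \left(2 - m\right)}{6} = \frac{-22 + 11 m}{6} = - \frac{11}{3} + \frac{11 m}{6}$)
$b{\left(l \right)} + 1164841 = \left(- \frac{11}{3} + \frac{11}{6} \left(-717\right)\right) + 1164841 = \left(- \frac{11}{3} - \frac{2629}{2}\right) + 1164841 = - \frac{7909}{6} + 1164841 = \frac{6981137}{6}$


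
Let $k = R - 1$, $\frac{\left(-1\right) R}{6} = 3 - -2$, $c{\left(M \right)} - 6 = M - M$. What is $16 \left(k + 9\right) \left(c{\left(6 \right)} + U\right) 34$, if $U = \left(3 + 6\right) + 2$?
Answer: $-203456$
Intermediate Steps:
$c{\left(M \right)} = 6$ ($c{\left(M \right)} = 6 + \left(M - M\right) = 6 + 0 = 6$)
$R = -30$ ($R = - 6 \left(3 - -2\right) = - 6 \left(3 + 2\right) = \left(-6\right) 5 = -30$)
$k = -31$ ($k = -30 - 1 = -31$)
$U = 11$ ($U = 9 + 2 = 11$)
$16 \left(k + 9\right) \left(c{\left(6 \right)} + U\right) 34 = 16 \left(-31 + 9\right) \left(6 + 11\right) 34 = 16 \left(\left(-22\right) 17\right) 34 = 16 \left(-374\right) 34 = \left(-5984\right) 34 = -203456$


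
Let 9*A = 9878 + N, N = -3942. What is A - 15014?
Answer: -129190/9 ≈ -14354.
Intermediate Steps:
A = 5936/9 (A = (9878 - 3942)/9 = (1/9)*5936 = 5936/9 ≈ 659.56)
A - 15014 = 5936/9 - 15014 = -129190/9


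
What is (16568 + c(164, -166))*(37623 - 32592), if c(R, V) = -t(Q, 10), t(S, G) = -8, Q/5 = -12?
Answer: 83393856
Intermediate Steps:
Q = -60 (Q = 5*(-12) = -60)
c(R, V) = 8 (c(R, V) = -1*(-8) = 8)
(16568 + c(164, -166))*(37623 - 32592) = (16568 + 8)*(37623 - 32592) = 16576*5031 = 83393856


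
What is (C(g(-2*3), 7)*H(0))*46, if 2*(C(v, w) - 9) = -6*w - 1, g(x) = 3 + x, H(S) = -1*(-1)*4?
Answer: -2300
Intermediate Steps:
H(S) = 4 (H(S) = 1*4 = 4)
C(v, w) = 17/2 - 3*w (C(v, w) = 9 + (-6*w - 1)/2 = 9 + (-1 - 6*w)/2 = 9 + (-½ - 3*w) = 17/2 - 3*w)
(C(g(-2*3), 7)*H(0))*46 = ((17/2 - 3*7)*4)*46 = ((17/2 - 21)*4)*46 = -25/2*4*46 = -50*46 = -2300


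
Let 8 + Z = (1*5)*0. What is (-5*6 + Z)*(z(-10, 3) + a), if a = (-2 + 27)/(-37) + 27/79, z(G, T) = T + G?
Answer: 814606/2923 ≈ 278.69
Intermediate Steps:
Z = -8 (Z = -8 + (1*5)*0 = -8 + 5*0 = -8 + 0 = -8)
z(G, T) = G + T
a = -976/2923 (a = 25*(-1/37) + 27*(1/79) = -25/37 + 27/79 = -976/2923 ≈ -0.33390)
(-5*6 + Z)*(z(-10, 3) + a) = (-5*6 - 8)*((-10 + 3) - 976/2923) = (-30 - 8)*(-7 - 976/2923) = -38*(-21437/2923) = 814606/2923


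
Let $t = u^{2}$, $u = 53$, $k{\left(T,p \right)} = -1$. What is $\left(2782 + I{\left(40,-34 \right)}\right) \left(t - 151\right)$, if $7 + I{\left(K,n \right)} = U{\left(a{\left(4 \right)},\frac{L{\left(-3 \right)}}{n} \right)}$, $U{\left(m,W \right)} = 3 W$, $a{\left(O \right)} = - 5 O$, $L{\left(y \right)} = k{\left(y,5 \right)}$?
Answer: $\frac{125395137}{17} \approx 7.3762 \cdot 10^{6}$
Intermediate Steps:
$L{\left(y \right)} = -1$
$I{\left(K,n \right)} = -7 - \frac{3}{n}$ ($I{\left(K,n \right)} = -7 + 3 \left(- \frac{1}{n}\right) = -7 - \frac{3}{n}$)
$t = 2809$ ($t = 53^{2} = 2809$)
$\left(2782 + I{\left(40,-34 \right)}\right) \left(t - 151\right) = \left(2782 - \left(7 + \frac{3}{-34}\right)\right) \left(2809 - 151\right) = \left(2782 - \frac{235}{34}\right) 2658 = \frac{94353}{34} \cdot 2658 = \frac{125395137}{17}$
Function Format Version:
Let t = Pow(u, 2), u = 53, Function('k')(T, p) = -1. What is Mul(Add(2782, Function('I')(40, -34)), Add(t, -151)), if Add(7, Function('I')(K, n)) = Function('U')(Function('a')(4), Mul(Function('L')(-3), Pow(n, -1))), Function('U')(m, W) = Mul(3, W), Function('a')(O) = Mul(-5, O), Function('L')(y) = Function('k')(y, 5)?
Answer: Rational(125395137, 17) ≈ 7.3762e+6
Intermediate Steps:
Function('L')(y) = -1
Function('I')(K, n) = Add(-7, Mul(-3, Pow(n, -1))) (Function('I')(K, n) = Add(-7, Mul(3, Mul(-1, Pow(n, -1)))) = Add(-7, Mul(-3, Pow(n, -1))))
t = 2809 (t = Pow(53, 2) = 2809)
Mul(Add(2782, Function('I')(40, -34)), Add(t, -151)) = Mul(Add(2782, Add(-7, Mul(-3, Pow(-34, -1)))), Add(2809, -151)) = Mul(Add(2782, Add(-7, Mul(-3, Rational(-1, 34)))), 2658) = Mul(Add(2782, Add(-7, Rational(3, 34))), 2658) = Mul(Add(2782, Rational(-235, 34)), 2658) = Mul(Rational(94353, 34), 2658) = Rational(125395137, 17)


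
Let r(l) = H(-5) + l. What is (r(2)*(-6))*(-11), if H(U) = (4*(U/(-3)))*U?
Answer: -2068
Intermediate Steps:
H(U) = -4*U**2/3 (H(U) = (4*(U*(-1/3)))*U = (4*(-U/3))*U = (-4*U/3)*U = -4*U**2/3)
r(l) = -100/3 + l (r(l) = -4/3*(-5)**2 + l = -4/3*25 + l = -100/3 + l)
(r(2)*(-6))*(-11) = ((-100/3 + 2)*(-6))*(-11) = -94/3*(-6)*(-11) = 188*(-11) = -2068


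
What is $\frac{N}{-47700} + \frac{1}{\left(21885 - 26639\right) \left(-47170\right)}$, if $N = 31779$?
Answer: $- \frac{373496819}{560615450} \approx -0.66623$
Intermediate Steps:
$\frac{N}{-47700} + \frac{1}{\left(21885 - 26639\right) \left(-47170\right)} = \frac{31779}{-47700} + \frac{1}{\left(21885 - 26639\right) \left(-47170\right)} = 31779 \left(- \frac{1}{47700}\right) + \frac{1}{-4754} \left(- \frac{1}{47170}\right) = - \frac{3531}{5300} - - \frac{1}{224246180} = - \frac{3531}{5300} + \frac{1}{224246180} = - \frac{373496819}{560615450}$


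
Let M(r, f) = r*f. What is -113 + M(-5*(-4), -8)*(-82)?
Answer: 13007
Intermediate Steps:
M(r, f) = f*r
-113 + M(-5*(-4), -8)*(-82) = -113 - (-40)*(-4)*(-82) = -113 - 8*20*(-82) = -113 - 160*(-82) = -113 + 13120 = 13007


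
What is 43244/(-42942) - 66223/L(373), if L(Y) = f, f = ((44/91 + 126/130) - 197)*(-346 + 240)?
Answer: -283625014261/67499413308 ≈ -4.2019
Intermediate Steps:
f = 9431244/455 (f = ((44*(1/91) + 126*(1/130)) - 197)*(-106) = ((44/91 + 63/65) - 197)*(-106) = (661/455 - 197)*(-106) = -88974/455*(-106) = 9431244/455 ≈ 20728.)
L(Y) = 9431244/455
43244/(-42942) - 66223/L(373) = 43244/(-42942) - 66223/9431244/455 = 43244*(-1/42942) - 66223*455/9431244 = -21622/21471 - 30131465/9431244 = -283625014261/67499413308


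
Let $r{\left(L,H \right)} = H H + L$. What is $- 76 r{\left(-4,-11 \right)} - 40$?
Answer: $-8932$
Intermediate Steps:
$r{\left(L,H \right)} = L + H^{2}$ ($r{\left(L,H \right)} = H^{2} + L = L + H^{2}$)
$- 76 r{\left(-4,-11 \right)} - 40 = - 76 \left(-4 + \left(-11\right)^{2}\right) - 40 = - 76 \left(-4 + 121\right) - 40 = \left(-76\right) 117 - 40 = -8892 - 40 = -8932$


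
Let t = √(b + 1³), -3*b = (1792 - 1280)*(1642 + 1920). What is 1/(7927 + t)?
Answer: 23781/190335728 - I*√5471223/190335728 ≈ 0.00012494 - 1.2289e-5*I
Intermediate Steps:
b = -1823744/3 (b = -(1792 - 1280)*(1642 + 1920)/3 = -512*3562/3 = -⅓*1823744 = -1823744/3 ≈ -6.0792e+5)
t = I*√5471223/3 (t = √(-1823744/3 + 1³) = √(-1823744/3 + 1) = √(-1823741/3) = I*√5471223/3 ≈ 779.69*I)
1/(7927 + t) = 1/(7927 + I*√5471223/3)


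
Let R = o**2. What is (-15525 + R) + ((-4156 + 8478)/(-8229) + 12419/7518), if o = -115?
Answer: -15802358605/6873958 ≈ -2298.9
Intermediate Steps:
R = 13225 (R = (-115)**2 = 13225)
(-15525 + R) + ((-4156 + 8478)/(-8229) + 12419/7518) = (-15525 + 13225) + ((-4156 + 8478)/(-8229) + 12419/7518) = -2300 + (4322*(-1/8229) + 12419*(1/7518)) = -2300 + (-4322/8229 + 12419/7518) = -2300 + 7744795/6873958 = -15802358605/6873958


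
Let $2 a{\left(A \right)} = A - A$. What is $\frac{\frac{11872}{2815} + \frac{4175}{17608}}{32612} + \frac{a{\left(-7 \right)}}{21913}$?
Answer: $\frac{220794801}{1616463350240} \approx 0.00013659$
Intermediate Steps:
$a{\left(A \right)} = 0$ ($a{\left(A \right)} = \frac{A - A}{2} = \frac{1}{2} \cdot 0 = 0$)
$\frac{\frac{11872}{2815} + \frac{4175}{17608}}{32612} + \frac{a{\left(-7 \right)}}{21913} = \frac{\frac{11872}{2815} + \frac{4175}{17608}}{32612} + \frac{0}{21913} = \left(11872 \cdot \frac{1}{2815} + 4175 \cdot \frac{1}{17608}\right) \frac{1}{32612} + 0 \cdot \frac{1}{21913} = \left(\frac{11872}{2815} + \frac{4175}{17608}\right) \frac{1}{32612} + 0 = \frac{220794801}{49566520} \cdot \frac{1}{32612} + 0 = \frac{220794801}{1616463350240} + 0 = \frac{220794801}{1616463350240}$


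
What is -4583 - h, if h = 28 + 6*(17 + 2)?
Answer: -4725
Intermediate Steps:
h = 142 (h = 28 + 6*19 = 28 + 114 = 142)
-4583 - h = -4583 - 1*142 = -4583 - 142 = -4725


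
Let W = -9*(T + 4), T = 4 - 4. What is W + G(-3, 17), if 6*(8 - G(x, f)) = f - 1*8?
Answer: -59/2 ≈ -29.500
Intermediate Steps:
T = 0
W = -36 (W = -9*(0 + 4) = -9*4 = -36)
G(x, f) = 28/3 - f/6 (G(x, f) = 8 - (f - 1*8)/6 = 8 - (f - 8)/6 = 8 - (-8 + f)/6 = 8 + (4/3 - f/6) = 28/3 - f/6)
W + G(-3, 17) = -36 + (28/3 - ⅙*17) = -36 + (28/3 - 17/6) = -36 + 13/2 = -59/2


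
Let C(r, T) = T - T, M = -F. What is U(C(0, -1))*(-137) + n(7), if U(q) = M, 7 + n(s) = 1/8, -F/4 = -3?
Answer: 13097/8 ≈ 1637.1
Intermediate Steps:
F = 12 (F = -4*(-3) = 12)
n(s) = -55/8 (n(s) = -7 + 1/8 = -7 + ⅛ = -55/8)
M = -12 (M = -1*12 = -12)
C(r, T) = 0
U(q) = -12
U(C(0, -1))*(-137) + n(7) = -12*(-137) - 55/8 = 1644 - 55/8 = 13097/8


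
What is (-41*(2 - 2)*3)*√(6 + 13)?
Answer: 0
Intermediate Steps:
(-41*(2 - 2)*3)*√(6 + 13) = (-0*3)*√19 = (-41*0)*√19 = 0*√19 = 0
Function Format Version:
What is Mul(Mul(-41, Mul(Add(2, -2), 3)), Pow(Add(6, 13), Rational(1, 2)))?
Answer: 0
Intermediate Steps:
Mul(Mul(-41, Mul(Add(2, -2), 3)), Pow(Add(6, 13), Rational(1, 2))) = Mul(Mul(-41, Mul(0, 3)), Pow(19, Rational(1, 2))) = Mul(Mul(-41, 0), Pow(19, Rational(1, 2))) = Mul(0, Pow(19, Rational(1, 2))) = 0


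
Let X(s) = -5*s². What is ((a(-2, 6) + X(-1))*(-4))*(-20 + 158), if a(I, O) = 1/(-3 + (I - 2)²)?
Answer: 35328/13 ≈ 2717.5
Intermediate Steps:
a(I, O) = 1/(-3 + (-2 + I)²)
((a(-2, 6) + X(-1))*(-4))*(-20 + 158) = ((1/(-3 + (-2 - 2)²) - 5*(-1)²)*(-4))*(-20 + 158) = ((1/(-3 + (-4)²) - 5*1)*(-4))*138 = ((1/(-3 + 16) - 5)*(-4))*138 = ((1/13 - 5)*(-4))*138 = -64/13*(-4)*138 = (256/13)*138 = 35328/13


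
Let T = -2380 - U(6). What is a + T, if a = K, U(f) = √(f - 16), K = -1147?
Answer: -3527 - I*√10 ≈ -3527.0 - 3.1623*I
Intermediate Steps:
U(f) = √(-16 + f)
T = -2380 - I*√10 (T = -2380 - √(-16 + 6) = -2380 - √(-10) = -2380 - I*√10 ≈ -2380.0 - 3.1623*I)
a = -1147
a + T = -1147 + (-2380 - I*√10) = -3527 - I*√10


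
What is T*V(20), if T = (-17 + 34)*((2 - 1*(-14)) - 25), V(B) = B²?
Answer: -61200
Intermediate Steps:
T = -153 (T = 17*((2 + 14) - 25) = 17*(16 - 25) = 17*(-9) = -153)
T*V(20) = -153*20² = -153*400 = -61200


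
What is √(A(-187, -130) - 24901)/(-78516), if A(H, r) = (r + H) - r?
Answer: -28*I*√2/19629 ≈ -0.0020173*I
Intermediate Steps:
A(H, r) = H (A(H, r) = (H + r) - r = H)
√(A(-187, -130) - 24901)/(-78516) = √(-187 - 24901)/(-78516) = √(-25088)*(-1/78516) = (112*I*√2)*(-1/78516) = -28*I*√2/19629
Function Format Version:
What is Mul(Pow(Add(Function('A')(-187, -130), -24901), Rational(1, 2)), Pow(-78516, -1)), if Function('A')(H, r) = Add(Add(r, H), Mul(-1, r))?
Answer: Mul(Rational(-28, 19629), I, Pow(2, Rational(1, 2))) ≈ Mul(-0.0020173, I)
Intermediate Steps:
Function('A')(H, r) = H (Function('A')(H, r) = Add(Add(H, r), Mul(-1, r)) = H)
Mul(Pow(Add(Function('A')(-187, -130), -24901), Rational(1, 2)), Pow(-78516, -1)) = Mul(Pow(Add(-187, -24901), Rational(1, 2)), Pow(-78516, -1)) = Mul(Pow(-25088, Rational(1, 2)), Rational(-1, 78516)) = Mul(Mul(112, I, Pow(2, Rational(1, 2))), Rational(-1, 78516)) = Mul(Rational(-28, 19629), I, Pow(2, Rational(1, 2)))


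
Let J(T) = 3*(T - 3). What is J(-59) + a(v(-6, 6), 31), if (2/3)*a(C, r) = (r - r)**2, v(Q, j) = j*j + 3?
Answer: -186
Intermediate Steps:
v(Q, j) = 3 + j**2 (v(Q, j) = j**2 + 3 = 3 + j**2)
J(T) = -9 + 3*T (J(T) = 3*(-3 + T) = -9 + 3*T)
a(C, r) = 0 (a(C, r) = 3*(r - r)**2/2 = (3/2)*0**2 = (3/2)*0 = 0)
J(-59) + a(v(-6, 6), 31) = (-9 + 3*(-59)) + 0 = (-9 - 177) + 0 = -186 + 0 = -186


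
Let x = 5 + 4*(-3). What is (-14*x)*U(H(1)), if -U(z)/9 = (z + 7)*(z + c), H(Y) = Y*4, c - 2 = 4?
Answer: -97020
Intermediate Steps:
c = 6 (c = 2 + 4 = 6)
H(Y) = 4*Y
U(z) = -9*(6 + z)*(7 + z) (U(z) = -9*(z + 7)*(z + 6) = -9*(7 + z)*(6 + z) = -9*(6 + z)*(7 + z))
x = -7 (x = 5 - 12 = -7)
(-14*x)*U(H(1)) = (-14*(-7))*(-378 - 468 - 9*(4*1)**2) = 98*(-378 - 117*4 - 9*4**2) = 98*(-378 - 468 - 9*16) = 98*(-378 - 468 - 144) = 98*(-990) = -97020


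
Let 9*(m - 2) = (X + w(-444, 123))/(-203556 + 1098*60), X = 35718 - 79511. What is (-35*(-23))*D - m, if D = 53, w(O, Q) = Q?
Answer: 2402863501/56322 ≈ 42663.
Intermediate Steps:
X = -43793
m = 114629/56322 (m = 2 + ((-43793 + 123)/(-203556 + 1098*60))/9 = 2 + (-43670/(-203556 + 65880))/9 = 2 + (-43670/(-137676))/9 = 2 + (-43670*(-1/137676))/9 = 2 + (⅑)*(1985/6258) = 2 + 1985/56322 = 114629/56322 ≈ 2.0352)
(-35*(-23))*D - m = -35*(-23)*53 - 1*114629/56322 = 805*53 - 114629/56322 = 42665 - 114629/56322 = 2402863501/56322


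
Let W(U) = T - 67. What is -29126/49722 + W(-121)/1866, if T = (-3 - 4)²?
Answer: -4603676/7731771 ≈ -0.59542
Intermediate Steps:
T = 49 (T = (-7)² = 49)
W(U) = -18 (W(U) = 49 - 67 = -18)
-29126/49722 + W(-121)/1866 = -29126/49722 - 18/1866 = -29126*1/49722 - 18*1/1866 = -14563/24861 - 3/311 = -4603676/7731771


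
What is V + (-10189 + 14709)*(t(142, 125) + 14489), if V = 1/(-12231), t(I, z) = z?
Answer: 807922129679/12231 ≈ 6.6055e+7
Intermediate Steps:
V = -1/12231 ≈ -8.1759e-5
V + (-10189 + 14709)*(t(142, 125) + 14489) = -1/12231 + (-10189 + 14709)*(125 + 14489) = -1/12231 + 4520*14614 = -1/12231 + 66055280 = 807922129679/12231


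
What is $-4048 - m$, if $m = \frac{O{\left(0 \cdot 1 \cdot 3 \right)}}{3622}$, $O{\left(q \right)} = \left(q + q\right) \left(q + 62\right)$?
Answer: $-4048$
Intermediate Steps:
$O{\left(q \right)} = 2 q \left(62 + q\right)$
$m = 0$ ($m = \frac{2 \cdot 0 \cdot 1 \cdot 3 \left(62 + 0 \cdot 1 \cdot 3\right)}{3622} = 2 \cdot 0 \cdot 3 \left(62 + 0 \cdot 3\right) \frac{1}{3622} = 2 \cdot 0 \left(62 + 0\right) \frac{1}{3622} = 2 \cdot 0 \cdot 62 \cdot \frac{1}{3622} = 0 \cdot \frac{1}{3622} = 0$)
$-4048 - m = -4048 - 0 = -4048 + 0 = -4048$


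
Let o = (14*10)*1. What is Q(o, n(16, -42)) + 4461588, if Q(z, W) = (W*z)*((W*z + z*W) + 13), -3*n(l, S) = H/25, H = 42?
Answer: 111821548/25 ≈ 4.4729e+6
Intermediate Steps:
o = 140 (o = 140*1 = 140)
n(l, S) = -14/25
Q(z, W) = W*z*(13 + 2*W*z) (Q(z, W) = (W*z)*((W*z + W*z) + 13) = (W*z)*(2*W*z + 13) = (W*z)*(13 + 2*W*z) = W*z*(13 + 2*W*z))
Q(o, n(16, -42)) + 4461588 = -14/25*140*(13 + 2*(-14/25)*140) + 4461588 = -14/25*140*(13 - 784/5) + 4461588 = -14/25*140*(-719/5) + 4461588 = 281848/25 + 4461588 = 111821548/25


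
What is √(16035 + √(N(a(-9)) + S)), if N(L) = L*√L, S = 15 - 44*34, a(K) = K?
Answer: √(16035 + √(-1481 - 27*I)) ≈ 126.63 - 0.152*I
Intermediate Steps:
S = -1481 (S = 15 - 1496 = -1481)
N(L) = L^(3/2)
√(16035 + √(N(a(-9)) + S)) = √(16035 + √((-9)^(3/2) - 1481)) = √(16035 + √(-27*I - 1481)) = √(16035 + √(-1481 - 27*I))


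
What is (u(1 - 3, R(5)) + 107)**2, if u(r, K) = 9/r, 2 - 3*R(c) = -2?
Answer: 42025/4 ≈ 10506.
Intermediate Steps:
R(c) = 4/3 (R(c) = 2/3 - 1/3*(-2) = 2/3 + 2/3 = 4/3)
(u(1 - 3, R(5)) + 107)**2 = (9/(1 - 3) + 107)**2 = (9/(-2) + 107)**2 = (9*(-1/2) + 107)**2 = (-9/2 + 107)**2 = (205/2)**2 = 42025/4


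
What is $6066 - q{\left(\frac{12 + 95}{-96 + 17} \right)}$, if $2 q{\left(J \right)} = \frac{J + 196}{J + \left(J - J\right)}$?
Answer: $\frac{1313501}{214} \approx 6137.9$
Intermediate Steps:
$q{\left(J \right)} = \frac{196 + J}{2 J}$ ($q{\left(J \right)} = \frac{\left(J + 196\right) \frac{1}{J + \left(J - J\right)}}{2} = \frac{\left(196 + J\right) \frac{1}{J + 0}}{2} = \frac{\left(196 + J\right) \frac{1}{J}}{2} = \frac{\frac{1}{J} \left(196 + J\right)}{2} = \frac{196 + J}{2 J}$)
$6066 - q{\left(\frac{12 + 95}{-96 + 17} \right)} = 6066 - \frac{196 + \frac{12 + 95}{-96 + 17}}{2 \frac{12 + 95}{-96 + 17}} = 6066 - \frac{196 + \frac{107}{-79}}{2 \frac{107}{-79}} = 6066 - \frac{196 + 107 \left(- \frac{1}{79}\right)}{2 \cdot 107 \left(- \frac{1}{79}\right)} = 6066 - \frac{196 - \frac{107}{79}}{2 \left(- \frac{107}{79}\right)} = 6066 - \frac{1}{2} \left(- \frac{79}{107}\right) \frac{15377}{79} = 6066 - - \frac{15377}{214} = 6066 + \frac{15377}{214} = \frac{1313501}{214}$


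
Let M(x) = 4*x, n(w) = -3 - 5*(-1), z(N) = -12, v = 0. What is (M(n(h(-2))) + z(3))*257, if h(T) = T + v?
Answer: -1028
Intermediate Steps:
h(T) = T (h(T) = T + 0 = T)
n(w) = 2 (n(w) = -3 + 5 = 2)
(M(n(h(-2))) + z(3))*257 = (4*2 - 12)*257 = (8 - 12)*257 = -4*257 = -1028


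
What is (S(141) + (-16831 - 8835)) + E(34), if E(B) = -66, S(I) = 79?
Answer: -25653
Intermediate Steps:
(S(141) + (-16831 - 8835)) + E(34) = (79 + (-16831 - 8835)) - 66 = (79 - 25666) - 66 = -25587 - 66 = -25653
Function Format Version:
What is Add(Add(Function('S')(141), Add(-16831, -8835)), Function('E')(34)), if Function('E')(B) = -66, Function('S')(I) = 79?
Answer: -25653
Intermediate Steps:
Add(Add(Function('S')(141), Add(-16831, -8835)), Function('E')(34)) = Add(Add(79, Add(-16831, -8835)), -66) = Add(Add(79, -25666), -66) = Add(-25587, -66) = -25653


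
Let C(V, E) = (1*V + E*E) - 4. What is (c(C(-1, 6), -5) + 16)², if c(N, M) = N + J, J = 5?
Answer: 2704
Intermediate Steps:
C(V, E) = -4 + V + E² (C(V, E) = (V + E²) - 4 = -4 + V + E²)
c(N, M) = 5 + N (c(N, M) = N + 5 = 5 + N)
(c(C(-1, 6), -5) + 16)² = ((5 + (-4 - 1 + 6²)) + 16)² = ((5 + (-4 - 1 + 36)) + 16)² = ((5 + 31) + 16)² = (36 + 16)² = 52² = 2704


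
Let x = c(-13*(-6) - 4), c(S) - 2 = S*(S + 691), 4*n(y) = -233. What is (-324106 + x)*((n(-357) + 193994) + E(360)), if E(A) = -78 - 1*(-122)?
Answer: -103776838493/2 ≈ -5.1888e+10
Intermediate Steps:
E(A) = 44 (E(A) = -78 + 122 = 44)
n(y) = -233/4 (n(y) = (¼)*(-233) = -233/4)
c(S) = 2 + S*(691 + S) (c(S) = 2 + S*(S + 691) = 2 + S*(691 + S))
x = 56612 (x = 2 + (-13*(-6) - 4)² + 691*(-13*(-6) - 4) = 2 + (78 - 4)² + 691*(78 - 4) = 2 + 74² + 691*74 = 2 + 5476 + 51134 = 56612)
(-324106 + x)*((n(-357) + 193994) + E(360)) = (-324106 + 56612)*((-233/4 + 193994) + 44) = -267494*(775743/4 + 44) = -267494*775919/4 = -103776838493/2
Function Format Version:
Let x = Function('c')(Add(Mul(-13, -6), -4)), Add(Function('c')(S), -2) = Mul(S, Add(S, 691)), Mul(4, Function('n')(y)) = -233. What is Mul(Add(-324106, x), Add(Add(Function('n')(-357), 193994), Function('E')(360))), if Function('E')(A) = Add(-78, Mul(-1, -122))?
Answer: Rational(-103776838493, 2) ≈ -5.1888e+10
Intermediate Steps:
Function('E')(A) = 44 (Function('E')(A) = Add(-78, 122) = 44)
Function('n')(y) = Rational(-233, 4) (Function('n')(y) = Mul(Rational(1, 4), -233) = Rational(-233, 4))
Function('c')(S) = Add(2, Mul(S, Add(691, S))) (Function('c')(S) = Add(2, Mul(S, Add(S, 691))) = Add(2, Mul(S, Add(691, S))))
x = 56612 (x = Add(2, Pow(Add(Mul(-13, -6), -4), 2), Mul(691, Add(Mul(-13, -6), -4))) = Add(2, Pow(Add(78, -4), 2), Mul(691, Add(78, -4))) = Add(2, Pow(74, 2), Mul(691, 74)) = Add(2, 5476, 51134) = 56612)
Mul(Add(-324106, x), Add(Add(Function('n')(-357), 193994), Function('E')(360))) = Mul(Add(-324106, 56612), Add(Add(Rational(-233, 4), 193994), 44)) = Mul(-267494, Add(Rational(775743, 4), 44)) = Mul(-267494, Rational(775919, 4)) = Rational(-103776838493, 2)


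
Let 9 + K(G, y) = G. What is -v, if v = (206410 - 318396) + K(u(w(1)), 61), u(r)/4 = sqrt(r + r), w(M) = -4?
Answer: 111995 - 8*I*sqrt(2) ≈ 1.12e+5 - 11.314*I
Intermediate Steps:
u(r) = 4*sqrt(2)*sqrt(r) (u(r) = 4*sqrt(r + r) = 4*sqrt(2*r) = 4*(sqrt(2)*sqrt(r)) = 4*sqrt(2)*sqrt(r))
K(G, y) = -9 + G
v = -111995 + 8*I*sqrt(2) (v = (206410 - 318396) + (-9 + 4*sqrt(2)*sqrt(-4)) = -111986 + (-9 + 4*sqrt(2)*(2*I)) = -111986 + (-9 + 8*I*sqrt(2)) = -111995 + 8*I*sqrt(2) ≈ -1.12e+5 + 11.314*I)
-v = -(-111995 + 8*I*sqrt(2)) = 111995 - 8*I*sqrt(2)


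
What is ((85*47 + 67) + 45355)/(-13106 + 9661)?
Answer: -49417/3445 ≈ -14.345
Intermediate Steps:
((85*47 + 67) + 45355)/(-13106 + 9661) = ((3995 + 67) + 45355)/(-3445) = (4062 + 45355)*(-1/3445) = 49417*(-1/3445) = -49417/3445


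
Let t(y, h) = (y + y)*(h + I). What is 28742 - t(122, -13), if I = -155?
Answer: 69734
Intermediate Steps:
t(y, h) = 2*y*(-155 + h) (t(y, h) = (y + y)*(h - 155) = (2*y)*(-155 + h) = 2*y*(-155 + h))
28742 - t(122, -13) = 28742 - 2*122*(-155 - 13) = 28742 - 2*122*(-168) = 28742 - 1*(-40992) = 28742 + 40992 = 69734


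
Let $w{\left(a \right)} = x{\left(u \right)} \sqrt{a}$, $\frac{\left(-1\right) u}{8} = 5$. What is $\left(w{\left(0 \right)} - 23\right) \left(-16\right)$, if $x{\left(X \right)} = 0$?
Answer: $368$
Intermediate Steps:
$u = -40$ ($u = \left(-8\right) 5 = -40$)
$w{\left(a \right)} = 0$ ($w{\left(a \right)} = 0 \sqrt{a} = 0$)
$\left(w{\left(0 \right)} - 23\right) \left(-16\right) = \left(0 - 23\right) \left(-16\right) = \left(-23\right) \left(-16\right) = 368$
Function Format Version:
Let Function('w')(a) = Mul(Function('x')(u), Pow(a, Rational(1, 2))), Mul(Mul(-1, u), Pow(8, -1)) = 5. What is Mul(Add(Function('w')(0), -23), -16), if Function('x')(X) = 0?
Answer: 368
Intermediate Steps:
u = -40 (u = Mul(-8, 5) = -40)
Function('w')(a) = 0 (Function('w')(a) = Mul(0, Pow(a, Rational(1, 2))) = 0)
Mul(Add(Function('w')(0), -23), -16) = Mul(Add(0, -23), -16) = Mul(-23, -16) = 368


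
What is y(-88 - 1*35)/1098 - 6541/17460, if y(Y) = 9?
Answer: -390271/1065060 ≈ -0.36643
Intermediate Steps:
y(-88 - 1*35)/1098 - 6541/17460 = 9/1098 - 6541/17460 = 9*(1/1098) - 6541*1/17460 = 1/122 - 6541/17460 = -390271/1065060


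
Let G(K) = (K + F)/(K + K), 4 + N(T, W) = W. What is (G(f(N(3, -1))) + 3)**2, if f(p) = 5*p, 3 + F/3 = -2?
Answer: 361/25 ≈ 14.440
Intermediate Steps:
F = -15 (F = -9 + 3*(-2) = -9 - 6 = -15)
N(T, W) = -4 + W
G(K) = (-15 + K)/(2*K) (G(K) = (K - 15)/(K + K) = (-15 + K)/((2*K)) = (-15 + K)*(1/(2*K)) = (-15 + K)/(2*K))
(G(f(N(3, -1))) + 3)**2 = ((-15 + 5*(-4 - 1))/(2*((5*(-4 - 1)))) + 3)**2 = ((-15 + 5*(-5))/(2*((5*(-5)))) + 3)**2 = ((1/2)*(-15 - 25)/(-25) + 3)**2 = ((1/2)*(-1/25)*(-40) + 3)**2 = (4/5 + 3)**2 = (19/5)**2 = 361/25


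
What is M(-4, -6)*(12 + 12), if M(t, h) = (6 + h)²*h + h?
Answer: -144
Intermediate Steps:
M(t, h) = h + h*(6 + h)² (M(t, h) = h*(6 + h)² + h = h + h*(6 + h)²)
M(-4, -6)*(12 + 12) = (-6*(1 + (6 - 6)²))*(12 + 12) = -6*(1 + 0²)*24 = -6*(1 + 0)*24 = -6*1*24 = -6*24 = -144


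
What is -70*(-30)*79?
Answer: 165900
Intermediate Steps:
-70*(-30)*79 = 2100*79 = 165900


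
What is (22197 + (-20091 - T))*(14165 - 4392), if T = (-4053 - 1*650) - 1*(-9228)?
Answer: -23640887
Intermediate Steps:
T = 4525 (T = (-4053 - 650) + 9228 = -4703 + 9228 = 4525)
(22197 + (-20091 - T))*(14165 - 4392) = (22197 + (-20091 - 1*4525))*(14165 - 4392) = (22197 + (-20091 - 4525))*9773 = (22197 - 24616)*9773 = -2419*9773 = -23640887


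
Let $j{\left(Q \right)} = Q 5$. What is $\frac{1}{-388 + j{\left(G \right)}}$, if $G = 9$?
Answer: $- \frac{1}{343} \approx -0.0029155$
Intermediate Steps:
$j{\left(Q \right)} = 5 Q$
$\frac{1}{-388 + j{\left(G \right)}} = \frac{1}{-388 + 5 \cdot 9} = \frac{1}{-388 + 45} = \frac{1}{-343} = - \frac{1}{343}$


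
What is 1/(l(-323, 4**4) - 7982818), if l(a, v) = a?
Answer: -1/7983141 ≈ -1.2526e-7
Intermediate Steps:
1/(l(-323, 4**4) - 7982818) = 1/(-323 - 7982818) = 1/(-7983141) = -1/7983141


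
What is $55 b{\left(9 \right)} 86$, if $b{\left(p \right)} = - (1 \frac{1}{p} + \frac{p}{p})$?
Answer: $- \frac{47300}{9} \approx -5255.6$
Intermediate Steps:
$b{\left(p \right)} = -1 - \frac{1}{p}$ ($b{\left(p \right)} = - (\frac{1}{p} + 1) = - (1 + \frac{1}{p}) = -1 - \frac{1}{p}$)
$55 b{\left(9 \right)} 86 = 55 \frac{-1 - 9}{9} \cdot 86 = 55 \cdot \frac{1}{9} \left(-10\right) 86 = 55 \left(- \frac{10}{9}\right) 86 = \left(- \frac{550}{9}\right) 86 = - \frac{47300}{9}$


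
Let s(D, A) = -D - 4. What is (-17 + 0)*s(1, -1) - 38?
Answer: 47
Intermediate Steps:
s(D, A) = -4 - D
(-17 + 0)*s(1, -1) - 38 = (-17 + 0)*(-4 - 1*1) - 38 = -17*(-4 - 1) - 38 = -17*(-5) - 38 = 85 - 38 = 47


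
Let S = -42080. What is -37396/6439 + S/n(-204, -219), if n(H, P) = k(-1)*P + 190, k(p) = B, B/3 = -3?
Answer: -351765876/13914679 ≈ -25.280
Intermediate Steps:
B = -9 (B = 3*(-3) = -9)
k(p) = -9
n(H, P) = 190 - 9*P (n(H, P) = -9*P + 190 = 190 - 9*P)
-37396/6439 + S/n(-204, -219) = -37396/6439 - 42080/(190 - 9*(-219)) = -37396*1/6439 - 42080/(190 + 1971) = -37396/6439 - 42080/2161 = -351765876/13914679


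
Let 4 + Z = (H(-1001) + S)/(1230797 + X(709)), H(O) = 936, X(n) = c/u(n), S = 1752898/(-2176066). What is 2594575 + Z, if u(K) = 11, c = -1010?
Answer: 38216801953724151980/14729526361981 ≈ 2.5946e+6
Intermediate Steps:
S = -876449/1088033 (S = 1752898*(-1/2176066) = -876449/1088033 ≈ -0.80554)
X(n) = -1010/11
Z = -58906912701095/14729526361981 (Z = -4 + (936 - 876449/1088033)/(1230797 - 1010/11) = -4 + 1017522439/(1088033*(13537757/11)) = -4 + (1017522439/1088033)*(11/13537757) = -4 + 11192746829/14729526361981 = -58906912701095/14729526361981 ≈ -3.9992)
2594575 + Z = 2594575 - 58906912701095/14729526361981 = 38216801953724151980/14729526361981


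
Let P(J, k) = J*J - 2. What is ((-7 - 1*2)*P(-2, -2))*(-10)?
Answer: 180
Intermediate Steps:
P(J, k) = -2 + J**2 (P(J, k) = J**2 - 2 = -2 + J**2)
((-7 - 1*2)*P(-2, -2))*(-10) = ((-7 - 1*2)*(-2 + (-2)**2))*(-10) = ((-7 - 2)*(-2 + 4))*(-10) = -9*2*(-10) = -18*(-10) = 180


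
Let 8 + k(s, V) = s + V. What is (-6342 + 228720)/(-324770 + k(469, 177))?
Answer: -37063/54022 ≈ -0.68607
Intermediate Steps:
k(s, V) = -8 + V + s (k(s, V) = -8 + (s + V) = -8 + (V + s) = -8 + V + s)
(-6342 + 228720)/(-324770 + k(469, 177)) = (-6342 + 228720)/(-324770 + (-8 + 177 + 469)) = 222378/(-324770 + 638) = 222378/(-324132) = 222378*(-1/324132) = -37063/54022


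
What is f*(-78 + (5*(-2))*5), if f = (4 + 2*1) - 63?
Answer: 7296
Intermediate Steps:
f = -57 (f = (4 + 2) - 63 = 6 - 63 = -57)
f*(-78 + (5*(-2))*5) = -57*(-78 + (5*(-2))*5) = -57*(-78 - 10*5) = -57*(-78 - 50) = -57*(-128) = 7296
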